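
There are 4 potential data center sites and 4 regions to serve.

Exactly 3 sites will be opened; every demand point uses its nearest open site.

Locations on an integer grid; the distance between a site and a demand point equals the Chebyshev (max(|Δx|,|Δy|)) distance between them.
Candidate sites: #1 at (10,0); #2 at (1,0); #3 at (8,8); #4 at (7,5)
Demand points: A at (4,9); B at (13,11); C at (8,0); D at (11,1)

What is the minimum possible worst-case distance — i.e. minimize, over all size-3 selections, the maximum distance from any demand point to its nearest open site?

Open {#1, #2, #3}.
  Farthest demand point is B at distance 5 (to #3); all others are ≤ 5.
With {#1, #3, #4} the worst case is 5.
With {#2, #3, #4} the worst case is 5.
No size-3 selection achieves below 5.

5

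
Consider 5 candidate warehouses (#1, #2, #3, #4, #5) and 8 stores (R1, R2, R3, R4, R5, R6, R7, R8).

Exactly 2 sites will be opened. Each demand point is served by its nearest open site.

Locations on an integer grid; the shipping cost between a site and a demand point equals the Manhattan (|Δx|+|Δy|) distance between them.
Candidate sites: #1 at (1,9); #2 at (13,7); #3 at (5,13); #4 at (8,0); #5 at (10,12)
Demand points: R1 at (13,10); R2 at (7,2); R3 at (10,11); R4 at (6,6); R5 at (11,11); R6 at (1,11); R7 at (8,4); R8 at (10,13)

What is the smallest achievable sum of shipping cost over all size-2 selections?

34

Open {#4, #5}.
  R1→#5 5, R2→#4 3, R3→#5 1, R4→#4 8, R5→#5 2, R6→#5 10, R7→#4 4, R8→#5 1  ⇒ total 34.
Compare {#1, #5}: total 42.
Compare {#2, #5}: total 44.
No size-2 selection does better; minimum is 34.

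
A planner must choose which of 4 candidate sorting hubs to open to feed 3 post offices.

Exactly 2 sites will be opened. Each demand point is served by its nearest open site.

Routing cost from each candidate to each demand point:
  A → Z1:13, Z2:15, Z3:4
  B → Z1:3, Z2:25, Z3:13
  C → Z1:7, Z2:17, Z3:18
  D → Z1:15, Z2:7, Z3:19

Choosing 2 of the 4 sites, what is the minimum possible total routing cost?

Open {A, B}.
  Z1→B 3, Z2→A 15, Z3→A 4  ⇒ total 22.
Compare {B, D}: total 23.
Compare {A, D}: total 24.
No size-2 selection does better; minimum is 22.

22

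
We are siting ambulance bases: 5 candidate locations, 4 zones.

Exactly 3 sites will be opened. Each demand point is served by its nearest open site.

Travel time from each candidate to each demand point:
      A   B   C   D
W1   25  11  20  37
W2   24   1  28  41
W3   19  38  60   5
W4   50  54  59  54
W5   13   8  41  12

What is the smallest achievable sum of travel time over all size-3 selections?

Open {W1, W2, W3}.
  A→W3 19, B→W2 1, C→W1 20, D→W3 5  ⇒ total 45.
Compare {W1, W2, W5}: total 46.
Compare {W1, W3, W5}: total 46.
No size-3 selection does better; minimum is 45.

45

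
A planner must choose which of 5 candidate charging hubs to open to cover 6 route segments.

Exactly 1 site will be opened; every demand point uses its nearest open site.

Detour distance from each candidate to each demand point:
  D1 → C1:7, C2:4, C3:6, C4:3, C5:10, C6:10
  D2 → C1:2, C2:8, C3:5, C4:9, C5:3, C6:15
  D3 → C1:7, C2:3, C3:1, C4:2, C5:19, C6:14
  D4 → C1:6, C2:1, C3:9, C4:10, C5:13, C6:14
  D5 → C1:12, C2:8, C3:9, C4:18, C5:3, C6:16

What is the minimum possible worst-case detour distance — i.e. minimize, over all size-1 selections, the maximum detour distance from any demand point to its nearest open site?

10

Open {D1}.
  Farthest demand point is C5 at detour distance 10 (to D1); all others are ≤ 10.
With {D4} the worst case is 14.
With {D2} the worst case is 15.
No size-1 selection achieves below 10.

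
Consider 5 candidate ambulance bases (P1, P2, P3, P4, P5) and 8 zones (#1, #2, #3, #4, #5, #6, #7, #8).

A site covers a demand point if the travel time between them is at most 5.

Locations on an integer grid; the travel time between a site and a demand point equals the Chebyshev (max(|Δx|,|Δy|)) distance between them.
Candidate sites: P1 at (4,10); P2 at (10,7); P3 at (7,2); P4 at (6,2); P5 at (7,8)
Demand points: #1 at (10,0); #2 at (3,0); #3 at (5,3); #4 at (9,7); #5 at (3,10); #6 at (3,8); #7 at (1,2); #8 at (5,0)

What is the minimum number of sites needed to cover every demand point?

Coverage sets (demand points within 5 of each site):
  P1: {#4, #5, #6}
  P2: {#3, #4}
  P3: {#1, #2, #3, #4, #8}
  P4: {#1, #2, #3, #4, #7, #8}
  P5: {#3, #4, #5, #6}
No single site covers all 8 demand points.
But {P1, P4} covers everything, so the minimum is 2.

2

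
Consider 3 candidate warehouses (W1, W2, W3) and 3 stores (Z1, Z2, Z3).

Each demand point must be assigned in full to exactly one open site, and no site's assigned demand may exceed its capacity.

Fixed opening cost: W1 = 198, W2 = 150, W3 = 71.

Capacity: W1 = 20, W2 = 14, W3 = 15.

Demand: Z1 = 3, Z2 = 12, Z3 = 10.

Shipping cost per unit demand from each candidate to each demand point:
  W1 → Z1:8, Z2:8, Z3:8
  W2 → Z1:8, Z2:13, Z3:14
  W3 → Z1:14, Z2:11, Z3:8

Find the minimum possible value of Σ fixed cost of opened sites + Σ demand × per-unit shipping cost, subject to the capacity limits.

Open {W1, W3}; cheapest assignment that respects the capacities:
  W1 (cap 20, load 15): Z1, Z2 — cost 3×8 + 12×8 = 120
  W3 (cap 15, load 10): Z3 — cost 10×8 = 80
  Shipping 200, fixed 269 → total 469.
  Any other capacity-feasible assignment to {W1, W3} ships for at least 200.
Compare {W2, W3}: its best feasible assignment gives total 499.
Compare {W1, W2}: its best feasible assignment gives total 608.
Every other set of open sites that can feasibly serve all demand totals ≥ 499 even under its best assignment. Minimum: 469.

469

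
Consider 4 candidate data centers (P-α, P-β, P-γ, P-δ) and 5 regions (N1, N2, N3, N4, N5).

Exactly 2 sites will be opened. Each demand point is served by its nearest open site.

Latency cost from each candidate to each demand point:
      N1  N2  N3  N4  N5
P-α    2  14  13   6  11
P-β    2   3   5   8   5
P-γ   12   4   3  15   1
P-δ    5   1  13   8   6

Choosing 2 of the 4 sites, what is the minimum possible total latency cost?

16

Open {P-α, P-γ}.
  N1→P-α 2, N2→P-γ 4, N3→P-γ 3, N4→P-α 6, N5→P-γ 1  ⇒ total 16.
Compare {P-β, P-γ}: total 17.
Compare {P-γ, P-δ}: total 18.
No size-2 selection does better; minimum is 16.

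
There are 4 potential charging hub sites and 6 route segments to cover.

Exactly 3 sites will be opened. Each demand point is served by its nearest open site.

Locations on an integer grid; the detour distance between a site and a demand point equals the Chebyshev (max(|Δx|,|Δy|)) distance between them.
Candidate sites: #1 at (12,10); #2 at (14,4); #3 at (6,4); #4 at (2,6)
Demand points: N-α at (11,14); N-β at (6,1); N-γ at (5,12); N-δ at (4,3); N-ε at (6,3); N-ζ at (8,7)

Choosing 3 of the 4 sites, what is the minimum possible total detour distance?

19

Open {#1, #3, #4}.
  N-α→#1 4, N-β→#3 3, N-γ→#4 6, N-δ→#3 2, N-ε→#3 1, N-ζ→#3 3  ⇒ total 19.
Compare {#1, #2, #3}: total 20.
Compare {#2, #3, #4}: total 24.
No size-3 selection does better; minimum is 19.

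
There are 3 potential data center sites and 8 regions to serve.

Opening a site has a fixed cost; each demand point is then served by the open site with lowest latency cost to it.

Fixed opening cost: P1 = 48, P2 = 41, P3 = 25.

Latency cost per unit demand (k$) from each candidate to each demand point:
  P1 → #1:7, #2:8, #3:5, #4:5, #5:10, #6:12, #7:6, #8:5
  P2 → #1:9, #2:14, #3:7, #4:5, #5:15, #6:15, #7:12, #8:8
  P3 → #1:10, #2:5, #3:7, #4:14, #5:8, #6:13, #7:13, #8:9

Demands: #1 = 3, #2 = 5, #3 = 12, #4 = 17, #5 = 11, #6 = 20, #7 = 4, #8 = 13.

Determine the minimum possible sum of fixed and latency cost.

681

Open {P1, P3}: assign each demand point to its cheapest open site.
  #1→P1 3×7=21, #2→P3 5×5=25, #3→P1 12×5=60, #4→P1 17×5=85, #5→P3 11×8=88, #6→P1 20×12=240, #7→P1 4×6=24, #8→P1 13×5=65
  latency cost 608, fixed 73 → total 681.
Compare {P1}: latency cost 645 + fixed 48 = 693.
Compare {P1, P2, P3}: latency cost 608 + fixed 114 = 722.
Compare {P1, P2}: latency cost 645 + fixed 89 = 734.
All other subsets cost ≥ 693. Minimum total cost: 681.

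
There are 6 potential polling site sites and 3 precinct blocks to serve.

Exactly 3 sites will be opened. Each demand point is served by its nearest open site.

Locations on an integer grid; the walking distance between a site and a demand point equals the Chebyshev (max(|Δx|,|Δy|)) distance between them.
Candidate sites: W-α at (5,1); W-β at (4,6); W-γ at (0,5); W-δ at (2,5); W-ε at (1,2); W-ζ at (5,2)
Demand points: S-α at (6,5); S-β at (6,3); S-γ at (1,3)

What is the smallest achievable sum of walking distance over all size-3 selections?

Open {W-β, W-ε, W-ζ}.
  S-α→W-β 2, S-β→W-ζ 1, S-γ→W-ε 1  ⇒ total 4.
Compare {W-α, W-β, W-ε}: total 5.
Compare {W-α, W-ε, W-ζ}: total 5.
No size-3 selection does better; minimum is 4.

4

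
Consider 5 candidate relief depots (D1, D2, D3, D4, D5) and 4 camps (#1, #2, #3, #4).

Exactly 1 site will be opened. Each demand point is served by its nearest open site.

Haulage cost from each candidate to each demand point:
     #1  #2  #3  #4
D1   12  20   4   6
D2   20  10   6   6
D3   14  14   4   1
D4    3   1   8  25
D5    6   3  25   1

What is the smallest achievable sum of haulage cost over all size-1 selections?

33

Open {D3}.
  #1→D3 14, #2→D3 14, #3→D3 4, #4→D3 1  ⇒ total 33.
Compare {D5}: total 35.
Compare {D4}: total 37.
No size-1 selection does better; minimum is 33.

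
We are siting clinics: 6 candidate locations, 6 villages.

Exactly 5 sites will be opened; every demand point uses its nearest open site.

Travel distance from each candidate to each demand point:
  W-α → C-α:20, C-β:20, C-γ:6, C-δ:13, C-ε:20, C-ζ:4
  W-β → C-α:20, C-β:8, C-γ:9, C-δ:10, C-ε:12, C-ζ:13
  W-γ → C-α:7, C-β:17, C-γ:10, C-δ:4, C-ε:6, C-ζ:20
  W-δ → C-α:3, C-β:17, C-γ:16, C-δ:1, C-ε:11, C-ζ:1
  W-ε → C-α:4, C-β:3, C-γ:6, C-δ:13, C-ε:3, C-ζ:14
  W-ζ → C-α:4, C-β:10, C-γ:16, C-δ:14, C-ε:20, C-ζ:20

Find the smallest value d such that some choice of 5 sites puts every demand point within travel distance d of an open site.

Open {W-α, W-β, W-γ, W-δ, W-ε}.
  Farthest demand point is C-γ at travel distance 6 (to W-α); all others are ≤ 6.
With {W-α, W-β, W-γ, W-ε, W-ζ} the worst case is 6.
With {W-α, W-β, W-δ, W-ε, W-ζ} the worst case is 6.
No size-5 selection achieves below 6.

6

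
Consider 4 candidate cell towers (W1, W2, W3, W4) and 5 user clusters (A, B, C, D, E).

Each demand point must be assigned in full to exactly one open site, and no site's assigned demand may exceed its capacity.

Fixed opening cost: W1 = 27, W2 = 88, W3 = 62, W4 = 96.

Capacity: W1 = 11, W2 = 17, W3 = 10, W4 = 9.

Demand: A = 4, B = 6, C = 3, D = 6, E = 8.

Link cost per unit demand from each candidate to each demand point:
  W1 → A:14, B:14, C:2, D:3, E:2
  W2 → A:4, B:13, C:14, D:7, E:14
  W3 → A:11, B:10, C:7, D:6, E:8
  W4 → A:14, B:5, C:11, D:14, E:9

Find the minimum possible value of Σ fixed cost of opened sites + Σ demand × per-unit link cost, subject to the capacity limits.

273

Open {W1, W2}; cheapest assignment that respects the capacities:
  W1 (cap 11, load 11): C, E — cost 3×2 + 8×2 = 22
  W2 (cap 17, load 16): A, B, D — cost 4×4 + 6×13 + 6×7 = 136
  Shipping 158, fixed 115 → total 273.
  Any other capacity-feasible assignment to {W1, W2} ships for at least 158.
Compare {W1, W2, W3}: its best feasible assignment gives total 317.
Compare {W1, W3, W4}: its best feasible assignment gives total 317.
Every other set of open sites that can feasibly serve all demand totals ≥ 317 even under its best assignment. Minimum: 273.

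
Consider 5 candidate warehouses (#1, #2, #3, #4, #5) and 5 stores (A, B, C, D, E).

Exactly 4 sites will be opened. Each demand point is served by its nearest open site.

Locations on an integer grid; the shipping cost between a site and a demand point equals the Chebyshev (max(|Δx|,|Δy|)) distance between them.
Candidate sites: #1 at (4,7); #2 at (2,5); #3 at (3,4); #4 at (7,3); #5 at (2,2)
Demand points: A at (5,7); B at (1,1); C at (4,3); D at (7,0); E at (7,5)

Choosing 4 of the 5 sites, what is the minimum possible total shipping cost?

Open {#1, #3, #4, #5}.
  A→#1 1, B→#5 1, C→#3 1, D→#4 3, E→#4 2  ⇒ total 8.
Compare {#1, #2, #4, #5}: total 9.
Compare {#1, #2, #3, #4}: total 10.
No size-4 selection does better; minimum is 8.

8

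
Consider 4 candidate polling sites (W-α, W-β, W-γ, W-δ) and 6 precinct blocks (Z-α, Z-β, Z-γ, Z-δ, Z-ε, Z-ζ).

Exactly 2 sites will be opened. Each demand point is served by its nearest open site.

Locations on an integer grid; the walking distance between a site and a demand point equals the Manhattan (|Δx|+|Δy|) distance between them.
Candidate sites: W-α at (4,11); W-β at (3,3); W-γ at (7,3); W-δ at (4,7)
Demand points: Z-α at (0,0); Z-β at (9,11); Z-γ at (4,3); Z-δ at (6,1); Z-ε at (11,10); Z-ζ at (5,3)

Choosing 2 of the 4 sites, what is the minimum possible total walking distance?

Open {W-α, W-β}.
  Z-α→W-β 6, Z-β→W-α 5, Z-γ→W-β 1, Z-δ→W-β 5, Z-ε→W-α 8, Z-ζ→W-β 2  ⇒ total 27.
Compare {W-α, W-γ}: total 31.
Compare {W-β, W-γ}: total 33.
No size-2 selection does better; minimum is 27.

27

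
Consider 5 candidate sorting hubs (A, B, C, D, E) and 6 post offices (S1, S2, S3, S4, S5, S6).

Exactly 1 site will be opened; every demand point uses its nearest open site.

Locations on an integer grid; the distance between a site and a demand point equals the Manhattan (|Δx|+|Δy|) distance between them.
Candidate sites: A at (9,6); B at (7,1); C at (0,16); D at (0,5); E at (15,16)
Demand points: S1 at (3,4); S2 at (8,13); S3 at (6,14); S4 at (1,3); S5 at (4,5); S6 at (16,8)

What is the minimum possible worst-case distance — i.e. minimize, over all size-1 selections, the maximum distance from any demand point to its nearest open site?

11

Open {A}.
  Farthest demand point is S3 at distance 11 (to A); all others are ≤ 11.
With {B} the worst case is 16.
With {D} the worst case is 19.
No size-1 selection achieves below 11.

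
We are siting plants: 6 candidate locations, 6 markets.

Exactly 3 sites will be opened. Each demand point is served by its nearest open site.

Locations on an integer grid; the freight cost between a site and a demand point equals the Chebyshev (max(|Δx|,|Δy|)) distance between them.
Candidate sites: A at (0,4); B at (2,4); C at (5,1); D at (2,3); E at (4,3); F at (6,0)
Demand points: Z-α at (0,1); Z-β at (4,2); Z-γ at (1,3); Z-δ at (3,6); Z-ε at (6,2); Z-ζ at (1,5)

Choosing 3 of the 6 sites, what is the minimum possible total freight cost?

8

Open {B, C, D}.
  Z-α→D 2, Z-β→C 1, Z-γ→B 1, Z-δ→B 2, Z-ε→C 1, Z-ζ→B 1  ⇒ total 8.
Compare {A, B, C}: total 9.
Compare {A, C, D}: total 9.
No size-3 selection does better; minimum is 8.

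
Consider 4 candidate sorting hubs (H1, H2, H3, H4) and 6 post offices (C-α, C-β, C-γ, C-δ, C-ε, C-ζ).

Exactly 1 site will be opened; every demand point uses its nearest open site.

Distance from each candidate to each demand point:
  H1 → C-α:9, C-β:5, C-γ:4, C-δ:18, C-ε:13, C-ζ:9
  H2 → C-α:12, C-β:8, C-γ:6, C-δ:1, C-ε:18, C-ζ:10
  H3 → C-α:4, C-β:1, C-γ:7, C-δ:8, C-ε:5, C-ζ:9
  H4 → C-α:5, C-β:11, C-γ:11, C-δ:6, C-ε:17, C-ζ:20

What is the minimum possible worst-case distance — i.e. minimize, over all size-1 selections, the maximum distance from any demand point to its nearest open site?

9

Open {H3}.
  Farthest demand point is C-ζ at distance 9 (to H3); all others are ≤ 9.
With {H1} the worst case is 18.
With {H2} the worst case is 18.
No size-1 selection achieves below 9.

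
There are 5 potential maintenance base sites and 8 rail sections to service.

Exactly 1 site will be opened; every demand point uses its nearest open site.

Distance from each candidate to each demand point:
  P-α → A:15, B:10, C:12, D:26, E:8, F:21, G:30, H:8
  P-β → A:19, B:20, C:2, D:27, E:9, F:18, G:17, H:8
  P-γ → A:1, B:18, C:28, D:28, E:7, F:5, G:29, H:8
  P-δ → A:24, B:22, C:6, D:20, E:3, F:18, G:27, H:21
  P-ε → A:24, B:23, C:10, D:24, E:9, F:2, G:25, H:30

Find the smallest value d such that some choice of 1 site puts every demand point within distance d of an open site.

Open {P-β}.
  Farthest demand point is D at distance 27 (to P-β); all others are ≤ 27.
With {P-δ} the worst case is 27.
With {P-γ} the worst case is 29.
No size-1 selection achieves below 27.

27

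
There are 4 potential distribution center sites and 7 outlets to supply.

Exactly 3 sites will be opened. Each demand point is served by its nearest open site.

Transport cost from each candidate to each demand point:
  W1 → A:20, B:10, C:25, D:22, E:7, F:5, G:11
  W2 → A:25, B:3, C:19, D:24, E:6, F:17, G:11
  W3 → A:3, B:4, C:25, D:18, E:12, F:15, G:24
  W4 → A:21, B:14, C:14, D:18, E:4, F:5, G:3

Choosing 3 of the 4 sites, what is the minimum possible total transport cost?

Open {W2, W3, W4}.
  A→W3 3, B→W2 3, C→W4 14, D→W3 18, E→W4 4, F→W4 5, G→W4 3  ⇒ total 50.
Compare {W1, W3, W4}: total 51.
Compare {W1, W2, W3}: total 65.
No size-3 selection does better; minimum is 50.

50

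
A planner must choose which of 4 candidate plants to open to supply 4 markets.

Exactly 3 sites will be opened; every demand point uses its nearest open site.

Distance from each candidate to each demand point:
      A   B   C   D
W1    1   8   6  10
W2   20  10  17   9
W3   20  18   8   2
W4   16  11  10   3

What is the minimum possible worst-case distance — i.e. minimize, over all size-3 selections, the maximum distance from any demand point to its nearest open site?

8

Open {W1, W2, W3}.
  Farthest demand point is B at distance 8 (to W1); all others are ≤ 8.
With {W1, W2, W4} the worst case is 8.
With {W1, W3, W4} the worst case is 8.
No size-3 selection achieves below 8.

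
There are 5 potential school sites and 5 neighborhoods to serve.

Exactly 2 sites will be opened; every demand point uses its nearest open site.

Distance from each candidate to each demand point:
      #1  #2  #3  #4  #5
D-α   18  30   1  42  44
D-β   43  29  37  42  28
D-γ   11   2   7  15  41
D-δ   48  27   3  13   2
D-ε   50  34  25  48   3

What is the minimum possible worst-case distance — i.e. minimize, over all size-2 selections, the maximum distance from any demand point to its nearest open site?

13

Open {D-γ, D-δ}.
  Farthest demand point is #4 at distance 13 (to D-δ); all others are ≤ 13.
With {D-γ, D-ε} the worst case is 15.
With {D-α, D-δ} the worst case is 27.
No size-2 selection achieves below 13.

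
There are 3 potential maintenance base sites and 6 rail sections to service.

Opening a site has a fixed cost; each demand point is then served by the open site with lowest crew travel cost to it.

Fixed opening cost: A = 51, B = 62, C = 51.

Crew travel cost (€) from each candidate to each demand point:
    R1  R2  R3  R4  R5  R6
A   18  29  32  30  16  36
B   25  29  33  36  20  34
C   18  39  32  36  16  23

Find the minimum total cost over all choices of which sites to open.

Open {A}: assign each demand point to its cheapest open site.
  R1→A 18, R2→A 29, R3→A 32, R4→A 30, R5→A 16, R6→A 36
  crew travel cost 161, fixed 51 → total 212.
Compare {C}: crew travel cost 164 + fixed 51 = 215.
Compare {B}: crew travel cost 177 + fixed 62 = 239.
Compare {A, C}: crew travel cost 148 + fixed 102 = 250.
All other subsets cost ≥ 215. Minimum total cost: 212.

212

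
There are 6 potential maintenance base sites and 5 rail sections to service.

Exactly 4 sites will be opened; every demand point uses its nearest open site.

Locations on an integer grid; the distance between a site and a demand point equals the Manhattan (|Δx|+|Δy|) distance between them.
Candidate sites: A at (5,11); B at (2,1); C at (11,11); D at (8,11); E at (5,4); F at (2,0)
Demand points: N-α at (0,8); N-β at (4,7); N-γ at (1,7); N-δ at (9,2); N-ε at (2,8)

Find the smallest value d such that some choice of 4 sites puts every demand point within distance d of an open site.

Open {A, B, C, D}.
  Farthest demand point is N-α at distance 8 (to A); all others are ≤ 8.
With {A, B, C, E} the worst case is 8.
With {A, B, C, F} the worst case is 8.
No size-4 selection achieves below 8.

8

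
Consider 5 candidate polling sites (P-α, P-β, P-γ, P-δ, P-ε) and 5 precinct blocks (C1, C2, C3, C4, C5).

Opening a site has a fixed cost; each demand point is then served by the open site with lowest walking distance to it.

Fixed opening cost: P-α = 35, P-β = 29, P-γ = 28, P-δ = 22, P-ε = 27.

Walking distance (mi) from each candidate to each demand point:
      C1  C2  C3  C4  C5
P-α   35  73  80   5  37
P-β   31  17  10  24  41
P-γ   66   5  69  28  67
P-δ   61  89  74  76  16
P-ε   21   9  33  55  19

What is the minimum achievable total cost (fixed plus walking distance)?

139

Open {P-β, P-ε}: assign each demand point to its cheapest open site.
  C1→P-ε 21, C2→P-ε 9, C3→P-β 10, C4→P-β 24, C5→P-ε 19
  walking distance 83, fixed 56 → total 139.
Compare {P-α, P-ε}: walking distance 87 + fixed 62 = 149.
Compare {P-β, P-δ}: walking distance 98 + fixed 51 = 149.
Compare {P-β}: walking distance 123 + fixed 29 = 152.
All other subsets cost ≥ 149. Minimum total cost: 139.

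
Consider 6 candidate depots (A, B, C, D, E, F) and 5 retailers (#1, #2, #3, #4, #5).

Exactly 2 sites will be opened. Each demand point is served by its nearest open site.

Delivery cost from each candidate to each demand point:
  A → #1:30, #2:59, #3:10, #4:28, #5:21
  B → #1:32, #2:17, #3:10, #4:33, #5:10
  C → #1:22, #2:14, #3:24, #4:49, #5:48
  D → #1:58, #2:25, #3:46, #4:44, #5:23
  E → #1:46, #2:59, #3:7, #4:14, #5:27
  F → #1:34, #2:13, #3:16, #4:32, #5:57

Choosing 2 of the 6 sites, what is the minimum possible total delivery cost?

Open {B, E}.
  #1→B 32, #2→B 17, #3→E 7, #4→E 14, #5→B 10  ⇒ total 80.
Compare {C, E}: total 84.
Compare {B, C}: total 89.
No size-2 selection does better; minimum is 80.

80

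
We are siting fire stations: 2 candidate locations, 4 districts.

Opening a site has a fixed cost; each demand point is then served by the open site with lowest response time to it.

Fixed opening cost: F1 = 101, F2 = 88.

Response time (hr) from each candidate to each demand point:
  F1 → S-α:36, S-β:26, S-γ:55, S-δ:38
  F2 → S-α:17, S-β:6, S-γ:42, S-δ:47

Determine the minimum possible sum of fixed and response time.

Open {F2}: assign each demand point to its cheapest open site.
  S-α→F2 17, S-β→F2 6, S-γ→F2 42, S-δ→F2 47
  response time 112, fixed 88 → total 200.
Compare {F1}: response time 155 + fixed 101 = 256.
Compare {F1, F2}: response time 103 + fixed 189 = 292.

200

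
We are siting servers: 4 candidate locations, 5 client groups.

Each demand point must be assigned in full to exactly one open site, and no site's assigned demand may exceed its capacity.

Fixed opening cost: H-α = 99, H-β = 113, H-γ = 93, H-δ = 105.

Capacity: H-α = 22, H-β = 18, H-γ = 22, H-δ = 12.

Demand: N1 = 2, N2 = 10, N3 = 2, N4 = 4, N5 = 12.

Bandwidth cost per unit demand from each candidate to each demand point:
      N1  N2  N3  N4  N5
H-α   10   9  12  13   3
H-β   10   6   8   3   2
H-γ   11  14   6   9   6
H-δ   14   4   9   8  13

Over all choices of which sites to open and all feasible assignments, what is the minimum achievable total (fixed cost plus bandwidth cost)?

Open {H-β, H-δ}; cheapest assignment that respects the capacities:
  H-β (cap 18, load 18): N1, N4, N5 — cost 2×10 + 4×3 + 12×2 = 56
  H-δ (cap 12, load 12): N2, N3 — cost 10×4 + 2×9 = 58
  Shipping 114, fixed 218 → total 332.
  Any other capacity-feasible assignment to {H-β, H-δ} ships for at least 114.
Compare {H-α, H-β}: its best feasible assignment gives total 356.
Compare {H-α, H-δ}: its best feasible assignment gives total 370.
Every other set of open sites that can feasibly serve all demand totals ≥ 356 even under its best assignment. Minimum: 332.

332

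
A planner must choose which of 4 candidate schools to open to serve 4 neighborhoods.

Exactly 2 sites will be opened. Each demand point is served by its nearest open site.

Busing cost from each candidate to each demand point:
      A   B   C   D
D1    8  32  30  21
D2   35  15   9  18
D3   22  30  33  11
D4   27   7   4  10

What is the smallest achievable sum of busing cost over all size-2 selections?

29

Open {D1, D4}.
  A→D1 8, B→D4 7, C→D4 4, D→D4 10  ⇒ total 29.
Compare {D3, D4}: total 43.
Compare {D2, D4}: total 48.
No size-2 selection does better; minimum is 29.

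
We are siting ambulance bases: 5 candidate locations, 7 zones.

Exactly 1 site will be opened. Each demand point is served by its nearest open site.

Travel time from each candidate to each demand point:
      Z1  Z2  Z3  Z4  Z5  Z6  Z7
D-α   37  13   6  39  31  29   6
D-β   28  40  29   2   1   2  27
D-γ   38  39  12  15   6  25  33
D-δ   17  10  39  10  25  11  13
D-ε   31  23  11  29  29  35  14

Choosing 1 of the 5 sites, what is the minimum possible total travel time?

125

Open {D-δ}.
  Z1→D-δ 17, Z2→D-δ 10, Z3→D-δ 39, Z4→D-δ 10, Z5→D-δ 25, Z6→D-δ 11, Z7→D-δ 13  ⇒ total 125.
Compare {D-β}: total 129.
Compare {D-α}: total 161.
No size-1 selection does better; minimum is 125.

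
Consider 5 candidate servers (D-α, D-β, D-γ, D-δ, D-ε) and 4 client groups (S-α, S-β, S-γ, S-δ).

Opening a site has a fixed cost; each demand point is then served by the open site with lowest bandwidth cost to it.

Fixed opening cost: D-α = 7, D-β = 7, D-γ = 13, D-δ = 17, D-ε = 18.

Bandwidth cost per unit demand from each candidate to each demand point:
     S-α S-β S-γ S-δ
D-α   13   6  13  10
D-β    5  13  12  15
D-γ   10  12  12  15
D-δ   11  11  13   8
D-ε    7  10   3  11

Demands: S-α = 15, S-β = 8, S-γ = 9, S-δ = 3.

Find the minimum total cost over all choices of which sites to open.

Open {D-α, D-β, D-ε}: assign each demand point to its cheapest open site.
  S-α→D-β 15×5=75, S-β→D-α 8×6=48, S-γ→D-ε 9×3=27, S-δ→D-α 3×10=30
  bandwidth cost 180, fixed 32 → total 212.
Compare {D-α, D-β, D-δ, D-ε}: bandwidth cost 174 + fixed 49 = 223.
Compare {D-α, D-β, D-γ, D-ε}: bandwidth cost 180 + fixed 45 = 225.
Compare {D-α, D-ε}: bandwidth cost 210 + fixed 25 = 235.
All other subsets cost ≥ 223. Minimum total cost: 212.

212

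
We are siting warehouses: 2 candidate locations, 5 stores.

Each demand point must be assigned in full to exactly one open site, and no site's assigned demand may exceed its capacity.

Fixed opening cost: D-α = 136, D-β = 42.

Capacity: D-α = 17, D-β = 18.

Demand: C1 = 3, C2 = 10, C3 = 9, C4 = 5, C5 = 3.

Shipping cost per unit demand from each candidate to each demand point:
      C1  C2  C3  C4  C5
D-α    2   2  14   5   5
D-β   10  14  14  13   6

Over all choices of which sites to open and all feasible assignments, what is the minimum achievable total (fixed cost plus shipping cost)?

Open {D-α, D-β}; cheapest assignment that respects the capacities:
  D-α (cap 17, load 15): C2, C4 — cost 10×2 + 5×5 = 45
  D-β (cap 18, load 15): C1, C3, C5 — cost 3×10 + 9×14 + 3×6 = 174
  Shipping 219, fixed 178 → total 397.
  Any other capacity-feasible assignment to {D-α, D-β} ships for at least 219.
Total demand is 30 and no other set of sites has combined capacity ≥ 30, so {D-α, D-β} is the only feasible choice of open sites. Minimum: 397.

397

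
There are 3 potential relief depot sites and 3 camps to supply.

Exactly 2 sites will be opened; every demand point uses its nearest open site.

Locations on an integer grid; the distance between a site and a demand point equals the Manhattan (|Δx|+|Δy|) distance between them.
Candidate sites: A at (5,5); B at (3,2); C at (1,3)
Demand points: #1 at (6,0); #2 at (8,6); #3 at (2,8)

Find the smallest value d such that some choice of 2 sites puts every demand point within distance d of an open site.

Open {A, B}.
  Farthest demand point is #3 at distance 6 (to A); all others are ≤ 6.
With {A, C} the worst case is 6.
With {B, C} the worst case is 9.
No size-2 selection achieves below 6.

6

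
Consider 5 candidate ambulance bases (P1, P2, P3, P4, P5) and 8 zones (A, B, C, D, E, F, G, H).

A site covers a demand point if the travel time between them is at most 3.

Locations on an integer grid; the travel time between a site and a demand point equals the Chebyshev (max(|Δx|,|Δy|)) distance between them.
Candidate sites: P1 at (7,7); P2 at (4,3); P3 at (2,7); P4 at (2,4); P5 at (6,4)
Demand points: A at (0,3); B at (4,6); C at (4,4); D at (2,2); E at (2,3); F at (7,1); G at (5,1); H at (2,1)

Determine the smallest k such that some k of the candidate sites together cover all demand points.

2

Coverage sets (demand points within 3 of each site):
  P1: {B, C}
  P2: {B, C, D, E, F, G, H}
  P3: {B, C}
  P4: {A, B, C, D, E, G, H}
  P5: {B, C, F, G}
No single site covers all 8 demand points.
But {P2, P4} covers everything, so the minimum is 2.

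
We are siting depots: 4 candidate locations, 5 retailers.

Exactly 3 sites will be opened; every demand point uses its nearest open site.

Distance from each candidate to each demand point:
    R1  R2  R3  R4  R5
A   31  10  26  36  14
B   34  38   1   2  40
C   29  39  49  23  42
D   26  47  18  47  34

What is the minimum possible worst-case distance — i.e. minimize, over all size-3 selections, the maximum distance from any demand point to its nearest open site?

26

Open {A, B, D}.
  Farthest demand point is R1 at distance 26 (to D); all others are ≤ 26.
With {A, C, D} the worst case is 26.
With {A, B, C} the worst case is 29.
No size-3 selection achieves below 26.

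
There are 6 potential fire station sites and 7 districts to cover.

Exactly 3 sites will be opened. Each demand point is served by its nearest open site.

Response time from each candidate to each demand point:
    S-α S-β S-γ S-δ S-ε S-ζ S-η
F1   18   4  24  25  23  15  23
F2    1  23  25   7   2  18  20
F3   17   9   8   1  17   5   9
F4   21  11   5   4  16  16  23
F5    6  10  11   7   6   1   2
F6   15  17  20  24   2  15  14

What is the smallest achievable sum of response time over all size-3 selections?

24

Open {F2, F3, F5}.
  S-α→F2 1, S-β→F3 9, S-γ→F3 8, S-δ→F3 1, S-ε→F2 2, S-ζ→F5 1, S-η→F5 2  ⇒ total 24.
Compare {F2, F4, F5}: total 25.
Compare {F1, F2, F5}: total 28.
No size-3 selection does better; minimum is 24.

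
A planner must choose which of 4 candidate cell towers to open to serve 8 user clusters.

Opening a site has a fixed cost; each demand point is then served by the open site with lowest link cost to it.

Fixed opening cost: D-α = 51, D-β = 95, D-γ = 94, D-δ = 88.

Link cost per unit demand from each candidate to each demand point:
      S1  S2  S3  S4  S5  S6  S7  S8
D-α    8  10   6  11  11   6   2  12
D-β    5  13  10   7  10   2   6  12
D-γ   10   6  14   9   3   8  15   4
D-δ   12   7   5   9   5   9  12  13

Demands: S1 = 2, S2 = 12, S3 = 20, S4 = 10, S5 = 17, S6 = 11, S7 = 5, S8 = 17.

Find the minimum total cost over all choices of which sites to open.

Open {D-α, D-γ}: assign each demand point to its cheapest open site.
  S1→D-α 2×8=16, S2→D-γ 12×6=72, S3→D-α 20×6=120, S4→D-γ 10×9=90, S5→D-γ 17×3=51, S6→D-α 11×6=66, S7→D-α 5×2=10, S8→D-γ 17×4=68
  link cost 493, fixed 145 → total 638.
Compare {D-α, D-β, D-γ}: link cost 423 + fixed 240 = 663.
Compare {D-β, D-γ, D-δ}: link cost 423 + fixed 277 = 700.
Compare {D-α, D-γ, D-δ}: link cost 473 + fixed 233 = 706.
All other subsets cost ≥ 663. Minimum total cost: 638.

638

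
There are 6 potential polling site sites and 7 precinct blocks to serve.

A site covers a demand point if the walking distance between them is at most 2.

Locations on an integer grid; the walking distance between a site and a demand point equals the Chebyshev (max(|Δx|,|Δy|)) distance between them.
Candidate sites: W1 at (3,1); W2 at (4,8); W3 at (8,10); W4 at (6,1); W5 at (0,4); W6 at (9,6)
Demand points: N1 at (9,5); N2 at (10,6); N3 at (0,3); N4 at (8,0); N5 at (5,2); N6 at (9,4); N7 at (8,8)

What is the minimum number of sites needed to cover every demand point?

3

Coverage sets (demand points within 2 of each site):
  W1: {N5}
  W2: {}
  W3: {N7}
  W4: {N4, N5}
  W5: {N3}
  W6: {N1, N2, N6, N7}
No 2 sites suffice: every size-2 union leaves at least one demand point uncovered.
But {W4, W5, W6} covers everything, so the minimum is 3.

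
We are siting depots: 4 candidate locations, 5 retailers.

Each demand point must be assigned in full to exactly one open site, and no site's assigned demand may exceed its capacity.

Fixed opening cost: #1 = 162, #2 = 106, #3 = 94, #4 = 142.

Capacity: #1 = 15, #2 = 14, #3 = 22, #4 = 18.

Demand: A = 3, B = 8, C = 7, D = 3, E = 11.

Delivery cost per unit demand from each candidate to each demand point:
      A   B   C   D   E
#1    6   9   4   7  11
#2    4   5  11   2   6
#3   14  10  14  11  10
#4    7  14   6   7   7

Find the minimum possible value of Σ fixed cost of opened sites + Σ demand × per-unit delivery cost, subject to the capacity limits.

Open {#2, #4}; cheapest assignment that respects the capacities:
  #2 (cap 14, load 14): A, B, D — cost 3×4 + 8×5 + 3×2 = 58
  #4 (cap 18, load 18): C, E — cost 7×6 + 11×7 = 119
  Shipping 177, fixed 248 → total 425.
  Any other capacity-feasible assignment to {#2, #4} ships for at least 177.
Compare {#2, #3}: its best feasible assignment gives total 466.
Compare {#3, #4}: its best feasible assignment gives total 510.
Every other set of open sites that can feasibly serve all demand totals ≥ 466 even under its best assignment. Minimum: 425.

425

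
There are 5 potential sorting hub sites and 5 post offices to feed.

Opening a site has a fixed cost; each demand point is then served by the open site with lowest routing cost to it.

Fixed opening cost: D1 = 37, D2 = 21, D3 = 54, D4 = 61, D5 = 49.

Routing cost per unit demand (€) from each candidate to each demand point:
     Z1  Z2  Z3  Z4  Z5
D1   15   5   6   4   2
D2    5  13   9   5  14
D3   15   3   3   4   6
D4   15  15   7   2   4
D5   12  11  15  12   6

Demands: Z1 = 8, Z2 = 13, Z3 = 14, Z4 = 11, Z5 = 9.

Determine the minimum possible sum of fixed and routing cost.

294

Open {D2, D3}: assign each demand point to its cheapest open site.
  Z1→D2 8×5=40, Z2→D3 13×3=39, Z3→D3 14×3=42, Z4→D3 11×4=44, Z5→D3 9×6=54
  routing cost 219, fixed 75 → total 294.
Compare {D1, D2, D3}: routing cost 183 + fixed 112 = 295.
Compare {D1, D2}: routing cost 251 + fixed 58 = 309.
Compare {D2, D3, D4}: routing cost 179 + fixed 136 = 315.
All other subsets cost ≥ 295. Minimum total cost: 294.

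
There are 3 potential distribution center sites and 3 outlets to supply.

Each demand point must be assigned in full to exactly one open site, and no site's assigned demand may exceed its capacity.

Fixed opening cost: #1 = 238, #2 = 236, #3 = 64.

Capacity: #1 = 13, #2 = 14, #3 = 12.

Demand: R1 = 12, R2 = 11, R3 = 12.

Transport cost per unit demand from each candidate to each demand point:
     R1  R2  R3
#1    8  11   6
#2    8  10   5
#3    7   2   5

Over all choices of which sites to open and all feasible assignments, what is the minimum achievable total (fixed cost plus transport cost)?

Open {#1, #2, #3}; cheapest assignment that respects the capacities:
  #1 (cap 13, load 12): R1 — cost 12×8 = 96
  #2 (cap 14, load 12): R3 — cost 12×5 = 60
  #3 (cap 12, load 11): R2 — cost 11×2 = 22
  Shipping 178, fixed 538 → total 716.
  Any other capacity-feasible assignment to {#1, #2, #3} ships for at least 178.
Total demand is 35 and no other set of sites has combined capacity ≥ 35, so {#1, #2, #3} is the only feasible choice of open sites. Minimum: 716.

716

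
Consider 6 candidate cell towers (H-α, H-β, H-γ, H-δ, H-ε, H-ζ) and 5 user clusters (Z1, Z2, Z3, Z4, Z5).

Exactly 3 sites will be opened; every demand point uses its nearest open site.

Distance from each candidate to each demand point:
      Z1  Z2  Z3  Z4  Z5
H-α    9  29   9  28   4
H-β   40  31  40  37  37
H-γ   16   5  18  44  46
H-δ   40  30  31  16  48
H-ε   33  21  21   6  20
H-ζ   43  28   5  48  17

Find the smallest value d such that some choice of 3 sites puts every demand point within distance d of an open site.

Open {H-α, H-γ, H-ε}.
  Farthest demand point is Z1 at distance 9 (to H-α); all others are ≤ 9.
With {H-α, H-γ, H-δ} the worst case is 16.
With {H-γ, H-δ, H-ζ} the worst case is 17.
No size-3 selection achieves below 9.

9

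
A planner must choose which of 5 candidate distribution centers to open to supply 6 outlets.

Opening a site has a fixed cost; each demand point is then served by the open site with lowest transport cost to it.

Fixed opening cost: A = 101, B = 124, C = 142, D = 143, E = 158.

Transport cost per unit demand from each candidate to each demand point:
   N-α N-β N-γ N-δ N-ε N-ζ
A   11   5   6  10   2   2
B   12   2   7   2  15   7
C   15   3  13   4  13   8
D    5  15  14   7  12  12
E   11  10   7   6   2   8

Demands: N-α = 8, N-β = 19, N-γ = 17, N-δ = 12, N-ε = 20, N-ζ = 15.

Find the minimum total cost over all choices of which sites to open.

Open {A, B}: assign each demand point to its cheapest open site.
  N-α→A 8×11=88, N-β→B 19×2=38, N-γ→A 17×6=102, N-δ→B 12×2=24, N-ε→A 20×2=40, N-ζ→A 15×2=30
  transport cost 322, fixed 225 → total 547.
Compare {A}: transport cost 475 + fixed 101 = 576.
Compare {A, C}: transport cost 365 + fixed 243 = 608.
Compare {A, D}: transport cost 391 + fixed 244 = 635.
All other subsets cost ≥ 576. Minimum total cost: 547.

547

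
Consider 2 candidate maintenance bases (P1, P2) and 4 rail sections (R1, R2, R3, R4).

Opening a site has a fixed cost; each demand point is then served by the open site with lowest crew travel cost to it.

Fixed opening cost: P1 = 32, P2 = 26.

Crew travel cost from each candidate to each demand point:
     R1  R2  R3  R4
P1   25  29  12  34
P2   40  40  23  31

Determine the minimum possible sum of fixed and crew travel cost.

132

Open {P1}: assign each demand point to its cheapest open site.
  R1→P1 25, R2→P1 29, R3→P1 12, R4→P1 34
  crew travel cost 100, fixed 32 → total 132.
Compare {P1, P2}: crew travel cost 97 + fixed 58 = 155.
Compare {P2}: crew travel cost 134 + fixed 26 = 160.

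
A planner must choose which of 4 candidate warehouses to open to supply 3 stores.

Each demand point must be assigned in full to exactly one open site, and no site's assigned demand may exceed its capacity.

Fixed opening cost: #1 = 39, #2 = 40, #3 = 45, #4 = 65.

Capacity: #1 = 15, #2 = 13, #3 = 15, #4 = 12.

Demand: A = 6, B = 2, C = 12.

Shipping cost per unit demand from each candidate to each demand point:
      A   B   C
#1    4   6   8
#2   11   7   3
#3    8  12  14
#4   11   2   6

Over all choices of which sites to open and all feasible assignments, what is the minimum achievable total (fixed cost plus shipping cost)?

151

Open {#1, #2}; cheapest assignment that respects the capacities:
  #1 (cap 15, load 8): A, B — cost 6×4 + 2×6 = 36
  #2 (cap 13, load 12): C — cost 12×3 = 36
  Shipping 72, fixed 79 → total 151.
  Any other capacity-feasible assignment to {#1, #2} ships for at least 72.
Compare {#2, #3}: its best feasible assignment gives total 193.
Compare {#1, #2, #3}: its best feasible assignment gives total 196.
Every other set of open sites that can feasibly serve all demand totals ≥ 193 even under its best assignment. Minimum: 151.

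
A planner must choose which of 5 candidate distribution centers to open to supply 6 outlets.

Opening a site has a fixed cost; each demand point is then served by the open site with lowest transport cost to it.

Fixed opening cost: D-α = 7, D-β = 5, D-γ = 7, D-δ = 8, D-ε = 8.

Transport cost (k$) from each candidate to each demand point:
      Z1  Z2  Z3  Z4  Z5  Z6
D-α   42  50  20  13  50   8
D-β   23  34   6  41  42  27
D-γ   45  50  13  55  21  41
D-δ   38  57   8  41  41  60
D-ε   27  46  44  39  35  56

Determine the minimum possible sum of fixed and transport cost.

124

Open {D-α, D-β, D-γ}: assign each demand point to its cheapest open site.
  Z1→D-β 23, Z2→D-β 34, Z3→D-β 6, Z4→D-α 13, Z5→D-γ 21, Z6→D-α 8
  transport cost 105, fixed 19 → total 124.
Compare {D-α, D-β, D-γ, D-δ}: transport cost 105 + fixed 27 = 132.
Compare {D-α, D-β, D-γ, D-ε}: transport cost 105 + fixed 27 = 132.
Compare {D-α, D-β}: transport cost 126 + fixed 12 = 138.
All other subsets cost ≥ 132. Minimum total cost: 124.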